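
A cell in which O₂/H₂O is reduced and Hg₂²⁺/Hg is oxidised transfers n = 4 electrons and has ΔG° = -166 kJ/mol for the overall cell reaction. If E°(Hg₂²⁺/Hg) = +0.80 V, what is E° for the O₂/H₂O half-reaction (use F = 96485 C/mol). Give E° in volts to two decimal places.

+1.23 V

E°cell = −ΔG°/(nF) = −(-166×10³)/((4)(96485)) = +0.430 V.
Since O₂/H₂O is the cathode and Hg₂²⁺/Hg the anode, E°cell = E°(O₂/H₂O) − E°(Hg₂²⁺/Hg).
So E°(O₂/H₂O) = E°cell + E°(Hg₂²⁺/Hg) = +0.430 + (+0.80) = +1.23 V.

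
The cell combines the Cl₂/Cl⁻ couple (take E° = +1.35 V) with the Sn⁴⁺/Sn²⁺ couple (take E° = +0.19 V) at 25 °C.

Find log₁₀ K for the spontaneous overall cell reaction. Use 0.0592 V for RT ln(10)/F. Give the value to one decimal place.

Cathode: Cl₂/Cl⁻; anode: Sn⁴⁺/Sn²⁺. E°cell = +1.16 V, n = 2.
log K = nE°cell / 0.0592 = (2)(+1.16) / 0.0592 = 39.2.

39.2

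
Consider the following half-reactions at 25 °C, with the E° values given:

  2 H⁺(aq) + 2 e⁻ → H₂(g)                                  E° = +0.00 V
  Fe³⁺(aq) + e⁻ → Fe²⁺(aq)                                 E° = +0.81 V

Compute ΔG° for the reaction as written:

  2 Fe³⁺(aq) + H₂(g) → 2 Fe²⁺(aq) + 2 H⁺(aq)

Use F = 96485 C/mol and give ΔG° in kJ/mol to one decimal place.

As written, Fe³⁺/Fe²⁺ is reduced (cathode) and H⁺/H₂ is oxidised (anode), so E°cell = (+0.81) − (+0.00) = +0.81 V.
Balancing electrons gives n = 2.
ΔG° = −nFE° = −(2)(96485)(+0.81) = -156,306 J = -156.3 kJ/mol.

-156.3 kJ/mol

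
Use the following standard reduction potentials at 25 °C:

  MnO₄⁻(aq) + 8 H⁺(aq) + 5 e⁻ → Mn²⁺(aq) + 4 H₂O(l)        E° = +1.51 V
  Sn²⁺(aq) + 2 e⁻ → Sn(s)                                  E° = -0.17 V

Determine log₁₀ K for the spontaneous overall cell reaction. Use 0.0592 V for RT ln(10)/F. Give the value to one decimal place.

Cathode: MnO₄⁻/Mn²⁺; anode: Sn²⁺/Sn. E°cell = +1.68 V, n = 10.
log K = nE°cell / 0.0592 = (10)(+1.68) / 0.0592 = 283.8.

283.8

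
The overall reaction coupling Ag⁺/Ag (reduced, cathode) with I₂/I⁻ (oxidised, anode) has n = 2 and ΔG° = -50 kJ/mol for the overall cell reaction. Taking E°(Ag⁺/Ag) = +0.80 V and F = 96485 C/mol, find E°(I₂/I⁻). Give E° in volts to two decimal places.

+0.54 V

E°cell = −ΔG°/(nF) = −(-50×10³)/((2)(96485)) = +0.259 V.
Since Ag⁺/Ag is the cathode and I₂/I⁻ the anode, E°cell = E°(Ag⁺/Ag) − E°(I₂/I⁻).
So E°(I₂/I⁻) = E°(Ag⁺/Ag) − E°cell = (+0.80) − (+0.259) = +0.54 V.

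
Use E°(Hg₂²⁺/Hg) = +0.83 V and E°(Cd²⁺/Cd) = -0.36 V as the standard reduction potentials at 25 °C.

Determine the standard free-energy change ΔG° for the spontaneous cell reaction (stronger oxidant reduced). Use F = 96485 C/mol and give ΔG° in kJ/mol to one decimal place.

Hg₂²⁺/Hg (E° = +0.83 V) is the cathode; Cd²⁺/Cd (E° = -0.36 V) is the anode, so E°cell = +1.19 V.
Balancing electrons gives n = 2 (lcm of 2 and 2).
ΔG° = −nFE° = −(2)(96485)(+1.19) = -229,634 J = -229.6 kJ/mol.

-229.6 kJ/mol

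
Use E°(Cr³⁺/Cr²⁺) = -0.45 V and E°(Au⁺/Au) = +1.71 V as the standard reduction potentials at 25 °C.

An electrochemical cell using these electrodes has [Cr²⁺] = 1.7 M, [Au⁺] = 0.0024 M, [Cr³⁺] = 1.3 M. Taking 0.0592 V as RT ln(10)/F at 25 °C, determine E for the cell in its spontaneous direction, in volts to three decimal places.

Au⁺/Au is the cathode (higher E°), Cr³⁺/Cr²⁺ the anode: E°cell = +1.71 − (-0.45) = +2.16 V, n = 1.
Overall: Au⁺(aq) + Cr²⁺(aq) → Au(s) + Cr³⁺(aq)
Q = [Cr³⁺] / ([Au⁺]·[Cr²⁺]); log Q = 2.503.
E = E° − (0.0592/n) log Q = +2.16 − (0.0592/1)(2.503) = +2.012 V.

+2.012 V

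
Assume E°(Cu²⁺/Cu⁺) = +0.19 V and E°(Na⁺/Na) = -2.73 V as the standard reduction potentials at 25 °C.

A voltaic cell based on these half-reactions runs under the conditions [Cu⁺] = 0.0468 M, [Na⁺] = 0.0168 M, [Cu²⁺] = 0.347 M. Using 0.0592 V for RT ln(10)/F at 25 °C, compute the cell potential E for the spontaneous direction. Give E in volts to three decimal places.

Cu²⁺/Cu⁺ is the cathode (higher E°), Na⁺/Na the anode: E°cell = +0.19 − (-2.73) = +2.92 V, n = 1.
Overall: Cu²⁺(aq) + Na(s) → Cu⁺(aq) + Na⁺(aq)
Q = [Cu⁺]·[Na⁺] / ([Cu²⁺]); log Q = -2.645.
E = E° − (0.0592/n) log Q = +2.92 − (0.0592/1)(-2.645) = +3.077 V.

+3.077 V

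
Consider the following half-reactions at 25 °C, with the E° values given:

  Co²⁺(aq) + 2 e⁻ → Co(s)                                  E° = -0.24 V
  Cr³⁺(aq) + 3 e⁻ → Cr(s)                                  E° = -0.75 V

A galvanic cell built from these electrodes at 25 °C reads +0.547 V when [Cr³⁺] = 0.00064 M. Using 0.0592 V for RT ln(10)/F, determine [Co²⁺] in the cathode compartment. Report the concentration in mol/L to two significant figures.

Co²⁺/Co is the cathode, Cr³⁺/Cr the anode: E°cell = +0.51 V, n = 6.
Overall reaction: 3 Co²⁺(aq) + 2 Cr(s) → 3 Co(s) + 2 Cr³⁺(aq); Q = [Cr³⁺]^2/[Co²⁺]^3.
From E = E° − (0.0592/n) log Q: log Q = (E° − E)·n/0.0592 = (+0.51 − (+0.547))·6/0.0592 = -3.7500.
So 3·log[Co²⁺] = 2·log(0.00064) − log Q = -6.3876 − (-3.7500) = -2.6376; log[Co²⁺] = -2.6376 / 3 = -0.8792; [Co²⁺] = 10^(-0.8792) ≈ 0.13 M.

0.13 M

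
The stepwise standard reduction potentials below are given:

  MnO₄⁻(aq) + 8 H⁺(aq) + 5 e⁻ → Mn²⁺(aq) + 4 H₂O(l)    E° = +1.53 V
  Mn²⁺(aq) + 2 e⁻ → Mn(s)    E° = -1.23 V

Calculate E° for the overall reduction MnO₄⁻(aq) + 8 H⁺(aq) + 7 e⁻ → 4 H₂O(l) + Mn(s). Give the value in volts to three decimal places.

+0.741 V

Standard free energies of sequential steps add: ΔG°₃ = ΔG°₁ + ΔG°₂, so n₃E°₃ = n₁E°₁ + n₂E°₂.
E°₃ = (5×+1.53 + 2×-1.23) / 7 = (+5.190) / 7 = +0.741 V.
E° values themselves are not directly additive — weighting by electron count is essential.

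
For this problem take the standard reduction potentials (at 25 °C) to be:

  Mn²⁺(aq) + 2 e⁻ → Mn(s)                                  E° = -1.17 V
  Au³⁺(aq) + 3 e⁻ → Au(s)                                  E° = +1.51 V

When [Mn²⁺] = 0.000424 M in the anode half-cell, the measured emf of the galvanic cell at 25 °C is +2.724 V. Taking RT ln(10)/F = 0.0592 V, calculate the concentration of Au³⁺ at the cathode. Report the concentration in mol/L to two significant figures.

0.0015 M

Au³⁺/Au is the cathode, Mn²⁺/Mn the anode: E°cell = +2.68 V, n = 6.
Overall reaction: 2 Au³⁺(aq) + 3 Mn(s) → 2 Au(s) + 3 Mn²⁺(aq); Q = [Mn²⁺]^3/[Au³⁺]^2.
From E = E° − (0.0592/n) log Q: log Q = (E° − E)·n/0.0592 = (+2.68 − (+2.724))·6/0.0592 = -4.4595.
So 2·log[Au³⁺] = 3·log(0.000424) − log Q = -10.1179 − (-4.4595) = -5.6584; log[Au³⁺] = -5.6584 / 2 = -2.8292; [Au³⁺] = 10^(-2.8292) ≈ 0.0015 M.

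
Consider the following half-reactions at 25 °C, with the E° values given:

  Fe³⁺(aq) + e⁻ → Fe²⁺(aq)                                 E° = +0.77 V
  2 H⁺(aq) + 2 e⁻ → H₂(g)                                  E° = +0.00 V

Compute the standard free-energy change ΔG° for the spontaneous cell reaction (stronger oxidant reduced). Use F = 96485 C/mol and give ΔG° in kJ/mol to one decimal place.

Fe³⁺/Fe²⁺ (E° = +0.77 V) is the cathode; H⁺/H₂ (E° = +0.00 V) is the anode, so E°cell = +0.77 V.
Balancing electrons gives n = 2 (lcm of 1 and 2).
ΔG° = −nFE° = −(2)(96485)(+0.77) = -148,587 J = -148.6 kJ/mol.

-148.6 kJ/mol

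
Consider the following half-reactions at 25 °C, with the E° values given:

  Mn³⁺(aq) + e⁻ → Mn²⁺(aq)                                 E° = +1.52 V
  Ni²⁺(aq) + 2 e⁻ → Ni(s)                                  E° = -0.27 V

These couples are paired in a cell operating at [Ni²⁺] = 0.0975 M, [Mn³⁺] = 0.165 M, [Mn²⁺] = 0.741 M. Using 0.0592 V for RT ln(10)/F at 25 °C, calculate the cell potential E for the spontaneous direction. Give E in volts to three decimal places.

Mn³⁺/Mn²⁺ is the cathode (higher E°), Ni²⁺/Ni the anode: E°cell = +1.52 − (-0.27) = +1.79 V, n = 2.
Overall: 2 Mn³⁺(aq) + Ni(s) → 2 Mn²⁺(aq) + Ni²⁺(aq)
Q = [Mn²⁺]^2·[Ni²⁺] / ([Mn³⁺]^2); log Q = 0.294.
E = E° − (0.0592/n) log Q = +1.79 − (0.0592/2)(0.294) = +1.781 V.

+1.781 V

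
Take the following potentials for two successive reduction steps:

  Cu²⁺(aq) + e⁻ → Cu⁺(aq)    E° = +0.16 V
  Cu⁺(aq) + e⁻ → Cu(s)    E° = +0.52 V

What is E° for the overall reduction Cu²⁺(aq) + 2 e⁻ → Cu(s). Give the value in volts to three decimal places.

+0.340 V

Standard free energies of sequential steps add: ΔG°₃ = ΔG°₁ + ΔG°₂, so n₃E°₃ = n₁E°₁ + n₂E°₂.
E°₃ = (1×+0.16 + 1×+0.52) / 2 = (+0.680) / 2 = +0.340 V.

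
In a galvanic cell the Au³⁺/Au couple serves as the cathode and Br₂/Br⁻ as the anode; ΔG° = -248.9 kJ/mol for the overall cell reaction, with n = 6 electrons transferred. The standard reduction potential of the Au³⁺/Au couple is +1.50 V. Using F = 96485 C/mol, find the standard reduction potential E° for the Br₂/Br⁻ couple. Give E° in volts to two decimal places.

+1.07 V

E°cell = −ΔG°/(nF) = −(-248.9×10³)/((6)(96485)) = +0.430 V.
Since Au³⁺/Au is the cathode and Br₂/Br⁻ the anode, E°cell = E°(Au³⁺/Au) − E°(Br₂/Br⁻).
So E°(Br₂/Br⁻) = E°(Au³⁺/Au) − E°cell = (+1.50) − (+0.430) = +1.07 V.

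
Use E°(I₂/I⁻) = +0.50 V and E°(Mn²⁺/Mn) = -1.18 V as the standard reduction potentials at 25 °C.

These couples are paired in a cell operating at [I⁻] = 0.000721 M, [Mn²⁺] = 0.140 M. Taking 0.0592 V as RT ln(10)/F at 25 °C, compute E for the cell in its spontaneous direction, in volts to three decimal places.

I₂/I⁻ is the cathode (higher E°), Mn²⁺/Mn the anode: E°cell = +0.50 − (-1.18) = +1.68 V, n = 2.
Overall: I₂(s) + Mn(s) → 2 I⁻(aq) + Mn²⁺(aq)
Q = [I⁻]^2·[Mn²⁺]; log Q = -7.138.
E = E° − (0.0592/n) log Q = +1.68 − (0.0592/2)(-7.138) = +1.891 V.

+1.891 V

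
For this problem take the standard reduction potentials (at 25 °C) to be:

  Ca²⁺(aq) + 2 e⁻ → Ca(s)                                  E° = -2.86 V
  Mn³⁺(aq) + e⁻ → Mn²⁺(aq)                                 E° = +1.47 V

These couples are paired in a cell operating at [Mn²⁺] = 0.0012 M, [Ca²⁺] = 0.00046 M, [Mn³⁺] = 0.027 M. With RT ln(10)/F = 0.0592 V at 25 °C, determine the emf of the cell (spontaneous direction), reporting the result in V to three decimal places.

Mn³⁺/Mn²⁺ is the cathode (higher E°), Ca²⁺/Ca the anode: E°cell = +1.47 − (-2.86) = +4.33 V, n = 2.
Overall: 2 Mn³⁺(aq) + Ca(s) → 2 Mn²⁺(aq) + Ca²⁺(aq)
Q = [Mn²⁺]^2·[Ca²⁺] / ([Mn³⁺]^2); log Q = -6.042.
E = E° − (0.0592/n) log Q = +4.33 − (0.0592/2)(-6.042) = +4.509 V.

+4.509 V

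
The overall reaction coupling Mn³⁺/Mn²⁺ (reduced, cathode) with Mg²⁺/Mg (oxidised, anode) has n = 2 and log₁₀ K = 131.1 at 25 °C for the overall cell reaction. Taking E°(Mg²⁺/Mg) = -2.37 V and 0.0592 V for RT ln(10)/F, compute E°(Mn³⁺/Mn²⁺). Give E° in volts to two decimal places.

E°cell = (0.0592/n)·log K = (0.0592/2)(131.1) = +3.881 V.
Since Mn³⁺/Mn²⁺ is the cathode and Mg²⁺/Mg the anode, E°cell = E°(Mn³⁺/Mn²⁺) − E°(Mg²⁺/Mg).
So E°(Mn³⁺/Mn²⁺) = E°cell + E°(Mg²⁺/Mg) = +3.881 + (-2.37) = +1.51 V.

+1.51 V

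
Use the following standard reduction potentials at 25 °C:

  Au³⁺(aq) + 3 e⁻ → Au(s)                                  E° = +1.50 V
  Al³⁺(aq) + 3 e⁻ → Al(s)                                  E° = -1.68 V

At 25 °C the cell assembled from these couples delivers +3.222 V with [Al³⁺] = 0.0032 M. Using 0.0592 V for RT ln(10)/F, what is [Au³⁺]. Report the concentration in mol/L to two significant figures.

0.43 M

Au³⁺/Au is the cathode, Al³⁺/Al the anode: E°cell = +3.18 V, n = 3.
Overall reaction: Au³⁺(aq) + Al(s) → Au(s) + Al³⁺(aq); Q = [Al³⁺]^1/[Au³⁺]^1.
From E = E° − (0.0592/n) log Q: log Q = (E° − E)·n/0.0592 = (+3.18 − (+3.222))·3/0.0592 = -2.1284.
So 1·log[Au³⁺] = 1·log(0.0032) − log Q = -2.4949 − (-2.1284) = -0.3665; [Au³⁺] = 10^(-0.3665) ≈ 0.43 M.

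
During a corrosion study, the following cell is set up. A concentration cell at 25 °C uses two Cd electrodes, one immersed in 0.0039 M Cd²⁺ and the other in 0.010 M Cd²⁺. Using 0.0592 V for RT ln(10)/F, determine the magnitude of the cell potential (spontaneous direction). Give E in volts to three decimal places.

For a concentration cell E°cell = 0. The 0.010 M side is the cathode (reduction is favoured where [Cd²⁺] is higher).
With n = 2, E = −(0.0592/2) log([Cd²⁺]ₐₙ/[Cd²⁺]꜀ₐₜ) = −(0.0592/2) log(0.0039/0.01) = −(0.0592/2)(-0.409) = +0.012 V.

+0.012 V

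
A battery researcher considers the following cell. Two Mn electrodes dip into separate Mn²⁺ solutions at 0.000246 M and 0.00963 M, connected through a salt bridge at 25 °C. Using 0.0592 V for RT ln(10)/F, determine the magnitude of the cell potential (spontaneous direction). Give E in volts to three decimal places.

For a concentration cell E°cell = 0. The 0.00963 M side is the cathode (reduction is favoured where [Mn²⁺] is higher).
With n = 2, E = −(0.0592/2) log([Mn²⁺]ₐₙ/[Mn²⁺]꜀ₐₜ) = −(0.0592/2) log(0.000246/0.00963) = −(0.0592/2)(-1.593) = +0.047 V.

+0.047 V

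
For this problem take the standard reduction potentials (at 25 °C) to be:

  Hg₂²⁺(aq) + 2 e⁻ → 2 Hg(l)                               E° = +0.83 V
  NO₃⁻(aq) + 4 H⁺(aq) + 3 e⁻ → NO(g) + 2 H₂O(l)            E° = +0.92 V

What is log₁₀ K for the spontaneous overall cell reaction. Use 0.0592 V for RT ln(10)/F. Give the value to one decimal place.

Cathode: NO₃⁻/NO; anode: Hg₂²⁺/Hg. E°cell = +0.09 V, n = 6.
log K = nE°cell / 0.0592 = (6)(+0.09) / 0.0592 = 9.1.

9.1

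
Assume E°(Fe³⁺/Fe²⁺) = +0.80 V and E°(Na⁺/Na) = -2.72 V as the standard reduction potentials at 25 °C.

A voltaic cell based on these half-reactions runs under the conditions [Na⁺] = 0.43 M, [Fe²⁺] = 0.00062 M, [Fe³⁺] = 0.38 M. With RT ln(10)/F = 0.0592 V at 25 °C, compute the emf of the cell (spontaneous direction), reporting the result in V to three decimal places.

Fe³⁺/Fe²⁺ is the cathode (higher E°), Na⁺/Na the anode: E°cell = +0.80 − (-2.72) = +3.52 V, n = 1.
Overall: Fe³⁺(aq) + Na(s) → Fe²⁺(aq) + Na⁺(aq)
Q = [Fe²⁺]·[Na⁺] / ([Fe³⁺]); log Q = -3.154.
E = E° − (0.0592/n) log Q = +3.52 − (0.0592/1)(-3.154) = +3.707 V.

+3.707 V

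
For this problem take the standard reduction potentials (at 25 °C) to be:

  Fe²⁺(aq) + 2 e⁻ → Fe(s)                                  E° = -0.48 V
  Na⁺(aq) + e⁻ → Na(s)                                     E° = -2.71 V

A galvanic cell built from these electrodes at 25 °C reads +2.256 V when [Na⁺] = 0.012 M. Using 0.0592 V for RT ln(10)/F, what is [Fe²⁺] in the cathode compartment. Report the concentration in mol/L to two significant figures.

Fe²⁺/Fe is the cathode, Na⁺/Na the anode: E°cell = +2.23 V, n = 2.
Overall reaction: Fe²⁺(aq) + 2 Na(s) → Fe(s) + 2 Na⁺(aq); Q = [Na⁺]^2/[Fe²⁺]^1.
From E = E° − (0.0592/n) log Q: log Q = (E° − E)·n/0.0592 = (+2.23 − (+2.256))·2/0.0592 = -0.8784.
So 1·log[Fe²⁺] = 2·log(0.012) − log Q = -3.8416 − (-0.8784) = -2.9632; [Fe²⁺] = 10^(-2.9632) ≈ 0.0011 M.

0.0011 M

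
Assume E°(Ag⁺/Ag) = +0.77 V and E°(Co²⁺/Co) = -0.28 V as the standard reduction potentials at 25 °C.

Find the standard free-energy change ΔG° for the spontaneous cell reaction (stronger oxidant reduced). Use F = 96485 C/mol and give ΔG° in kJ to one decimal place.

Ag⁺/Ag (E° = +0.77 V) is the cathode; Co²⁺/Co (E° = -0.28 V) is the anode, so E°cell = +1.05 V.
Balancing electrons gives n = 2 (lcm of 1 and 2).
ΔG° = −nFE° = −(2)(96485)(+1.05) = -202,618 J = -202.6 kJ.

-202.6 kJ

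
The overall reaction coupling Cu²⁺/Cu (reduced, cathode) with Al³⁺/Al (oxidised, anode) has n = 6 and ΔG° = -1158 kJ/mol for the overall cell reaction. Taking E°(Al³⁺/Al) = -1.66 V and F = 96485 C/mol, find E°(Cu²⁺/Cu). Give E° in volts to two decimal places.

+0.34 V

E°cell = −ΔG°/(nF) = −(-1158×10³)/((6)(96485)) = +2.000 V.
Since Cu²⁺/Cu is the cathode and Al³⁺/Al the anode, E°cell = E°(Cu²⁺/Cu) − E°(Al³⁺/Al).
So E°(Cu²⁺/Cu) = E°cell + E°(Al³⁺/Al) = +2.000 + (-1.66) = +0.34 V.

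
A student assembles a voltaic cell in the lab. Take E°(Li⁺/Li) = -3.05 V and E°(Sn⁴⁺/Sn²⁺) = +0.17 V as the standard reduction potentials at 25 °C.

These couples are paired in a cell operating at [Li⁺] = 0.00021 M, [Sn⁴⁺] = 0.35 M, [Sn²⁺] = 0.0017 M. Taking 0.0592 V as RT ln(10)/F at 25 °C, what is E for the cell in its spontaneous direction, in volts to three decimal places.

Sn⁴⁺/Sn²⁺ is the cathode (higher E°), Li⁺/Li the anode: E°cell = +0.17 − (-3.05) = +3.22 V, n = 2.
Overall: Sn⁴⁺(aq) + 2 Li(s) → Sn²⁺(aq) + 2 Li⁺(aq)
Q = [Sn²⁺]·[Li⁺]^2 / ([Sn⁴⁺]); log Q = -9.669.
E = E° − (0.0592/n) log Q = +3.22 − (0.0592/2)(-9.669) = +3.506 V.

+3.506 V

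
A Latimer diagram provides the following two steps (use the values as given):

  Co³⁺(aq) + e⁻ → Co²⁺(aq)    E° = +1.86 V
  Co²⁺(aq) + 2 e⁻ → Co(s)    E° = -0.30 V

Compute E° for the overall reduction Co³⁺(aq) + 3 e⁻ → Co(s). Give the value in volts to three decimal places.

Standard free energies of sequential steps add: ΔG°₃ = ΔG°₁ + ΔG°₂, so n₃E°₃ = n₁E°₁ + n₂E°₂.
E°₃ = (1×+1.86 + 2×-0.30) / 3 = (+1.260) / 3 = +0.420 V.
E° values themselves are not directly additive — weighting by electron count is essential.

+0.420 V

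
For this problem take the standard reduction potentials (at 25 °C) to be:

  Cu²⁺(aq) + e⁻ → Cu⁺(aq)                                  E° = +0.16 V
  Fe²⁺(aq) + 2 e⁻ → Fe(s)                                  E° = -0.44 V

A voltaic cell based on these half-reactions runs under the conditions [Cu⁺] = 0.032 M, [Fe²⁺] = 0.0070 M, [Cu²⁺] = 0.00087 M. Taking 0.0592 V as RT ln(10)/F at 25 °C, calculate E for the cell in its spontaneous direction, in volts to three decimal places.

Cu²⁺/Cu⁺ is the cathode (higher E°), Fe²⁺/Fe the anode: E°cell = +0.16 − (-0.44) = +0.60 V, n = 2.
Overall: 2 Cu²⁺(aq) + Fe(s) → 2 Cu⁺(aq) + Fe²⁺(aq)
Q = [Cu⁺]^2·[Fe²⁺] / ([Cu²⁺]^2); log Q = 0.976.
E = E° − (0.0592/n) log Q = +0.60 − (0.0592/2)(0.976) = +0.571 V.

+0.571 V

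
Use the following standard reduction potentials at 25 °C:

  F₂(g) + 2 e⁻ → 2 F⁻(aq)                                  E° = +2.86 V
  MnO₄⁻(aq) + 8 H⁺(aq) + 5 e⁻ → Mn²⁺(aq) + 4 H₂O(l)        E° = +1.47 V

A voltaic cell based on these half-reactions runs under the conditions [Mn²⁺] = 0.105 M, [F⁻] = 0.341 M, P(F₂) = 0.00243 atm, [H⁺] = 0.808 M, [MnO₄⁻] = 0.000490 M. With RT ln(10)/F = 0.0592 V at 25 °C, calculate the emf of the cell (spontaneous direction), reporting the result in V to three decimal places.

F₂/F⁻ is the cathode (higher E°), MnO₄⁻/Mn²⁺ the anode: E°cell = +2.86 − (+1.47) = +1.39 V, n = 10.
Overall: 5 F₂(g) + 2 Mn²⁺(aq) + 8 H₂O(l) → 10 F⁻(aq) + 2 MnO₄⁻(aq) + 16 H⁺(aq)
Q = [F⁻]^10·[MnO₄⁻]^2·[H⁺]^16 / (P(F₂)^5·[Mn²⁺]^2); log Q = 2.256.
E = E° − (0.0592/n) log Q = +1.39 − (0.0592/10)(2.256) = +1.377 V.

+1.377 V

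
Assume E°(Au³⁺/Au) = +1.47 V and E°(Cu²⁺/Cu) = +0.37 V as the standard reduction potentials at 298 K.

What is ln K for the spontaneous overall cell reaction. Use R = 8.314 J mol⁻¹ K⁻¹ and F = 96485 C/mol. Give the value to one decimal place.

Cathode: Au³⁺/Au; anode: Cu²⁺/Cu. E°cell = (+1.47) − (+0.37) = +1.10 V, with n = 6.
ΔG° = −nFE° = −RT ln K, so ln K = nFE°/(RT) = (6)(96485)(+1.10) / ((8.314)(298)) = 257.026.

257.0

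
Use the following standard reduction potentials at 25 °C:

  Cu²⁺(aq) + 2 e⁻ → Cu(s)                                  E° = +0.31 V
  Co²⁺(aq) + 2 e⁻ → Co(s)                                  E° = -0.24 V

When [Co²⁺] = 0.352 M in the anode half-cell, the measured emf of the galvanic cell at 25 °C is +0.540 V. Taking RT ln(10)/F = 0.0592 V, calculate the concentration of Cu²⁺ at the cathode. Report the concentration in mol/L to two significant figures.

0.16 M

Cu²⁺/Cu is the cathode, Co²⁺/Co the anode: E°cell = +0.55 V, n = 2.
Overall reaction: Cu²⁺(aq) + Co(s) → Cu(s) + Co²⁺(aq); Q = [Co²⁺]^1/[Cu²⁺]^1.
From E = E° − (0.0592/n) log Q: log Q = (E° − E)·n/0.0592 = (+0.55 − (+0.540))·2/0.0592 = 0.3378.
So 1·log[Cu²⁺] = 1·log(0.352) − log Q = -0.4535 − (0.3378) = -0.7913; [Cu²⁺] = 10^(-0.7913) ≈ 0.16 M.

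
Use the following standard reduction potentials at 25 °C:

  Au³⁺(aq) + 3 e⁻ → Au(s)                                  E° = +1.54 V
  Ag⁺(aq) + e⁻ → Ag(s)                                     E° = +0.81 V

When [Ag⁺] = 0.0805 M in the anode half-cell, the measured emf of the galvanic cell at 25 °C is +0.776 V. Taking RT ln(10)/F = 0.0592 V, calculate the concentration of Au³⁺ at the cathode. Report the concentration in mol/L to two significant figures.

Au³⁺/Au is the cathode, Ag⁺/Ag the anode: E°cell = +0.73 V, n = 3.
Overall reaction: Au³⁺(aq) + 3 Ag(s) → Au(s) + 3 Ag⁺(aq); Q = [Ag⁺]^3/[Au³⁺]^1.
From E = E° − (0.0592/n) log Q: log Q = (E° − E)·n/0.0592 = (+0.73 − (+0.776))·3/0.0592 = -2.3311.
So 1·log[Au³⁺] = 3·log(0.0805) − log Q = -3.2826 − (-2.3311) = -0.9515; [Au³⁺] = 10^(-0.9515) ≈ 0.11 M.

0.11 M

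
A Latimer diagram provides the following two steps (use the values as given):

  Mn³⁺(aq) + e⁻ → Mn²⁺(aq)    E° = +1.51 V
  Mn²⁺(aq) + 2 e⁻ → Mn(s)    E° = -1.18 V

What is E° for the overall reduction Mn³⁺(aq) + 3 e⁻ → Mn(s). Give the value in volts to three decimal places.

-0.283 V

Since ΔG° = −nFE° is additive over sequential reductions, n₃E°₃ = n₁E°₁ + n₂E°₂.
E°₃ = (1×+1.51 + 2×-1.18) / 3 = (-0.850) / 3 = -0.283 V.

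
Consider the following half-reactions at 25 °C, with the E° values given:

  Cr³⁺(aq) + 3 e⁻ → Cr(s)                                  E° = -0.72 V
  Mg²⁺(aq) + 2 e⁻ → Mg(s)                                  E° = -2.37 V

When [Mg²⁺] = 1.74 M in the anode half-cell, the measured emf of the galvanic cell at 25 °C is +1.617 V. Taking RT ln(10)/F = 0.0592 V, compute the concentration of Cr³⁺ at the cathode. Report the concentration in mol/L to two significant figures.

Cr³⁺/Cr is the cathode, Mg²⁺/Mg the anode: E°cell = +1.65 V, n = 6.
Overall reaction: 2 Cr³⁺(aq) + 3 Mg(s) → 2 Cr(s) + 3 Mg²⁺(aq); Q = [Mg²⁺]^3/[Cr³⁺]^2.
From E = E° − (0.0592/n) log Q: log Q = (E° − E)·n/0.0592 = (+1.65 − (+1.617))·6/0.0592 = 3.3446.
So 2·log[Cr³⁺] = 3·log(1.74) − log Q = 0.7216 − (3.3446) = -2.6230; log[Cr³⁺] = -2.6230 / 2 = -1.3115; [Cr³⁺] = 10^(-1.3115) ≈ 0.049 M.

0.049 M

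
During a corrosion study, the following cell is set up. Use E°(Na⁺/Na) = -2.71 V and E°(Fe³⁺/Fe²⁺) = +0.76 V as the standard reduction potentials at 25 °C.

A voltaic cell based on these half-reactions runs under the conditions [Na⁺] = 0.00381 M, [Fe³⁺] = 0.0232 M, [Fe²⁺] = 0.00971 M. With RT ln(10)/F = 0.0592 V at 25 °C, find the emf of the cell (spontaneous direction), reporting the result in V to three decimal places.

Fe³⁺/Fe²⁺ is the cathode (higher E°), Na⁺/Na the anode: E°cell = +0.76 − (-2.71) = +3.47 V, n = 1.
Overall: Fe³⁺(aq) + Na(s) → Fe²⁺(aq) + Na⁺(aq)
Q = [Fe²⁺]·[Na⁺] / ([Fe³⁺]); log Q = -2.797.
E = E° − (0.0592/n) log Q = +3.47 − (0.0592/1)(-2.797) = +3.636 V.

+3.636 V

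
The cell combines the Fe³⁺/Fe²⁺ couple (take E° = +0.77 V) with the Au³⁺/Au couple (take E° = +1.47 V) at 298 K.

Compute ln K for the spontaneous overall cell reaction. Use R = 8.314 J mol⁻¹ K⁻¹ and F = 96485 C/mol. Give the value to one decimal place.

81.8

Cathode: Au³⁺/Au; anode: Fe³⁺/Fe²⁺. E°cell = (+1.47) − (+0.77) = +0.70 V, with n = 3.
ΔG° = −nFE° = −RT ln K, so ln K = nFE°/(RT) = (3)(96485)(+0.70) / ((8.314)(298)) = 81.781.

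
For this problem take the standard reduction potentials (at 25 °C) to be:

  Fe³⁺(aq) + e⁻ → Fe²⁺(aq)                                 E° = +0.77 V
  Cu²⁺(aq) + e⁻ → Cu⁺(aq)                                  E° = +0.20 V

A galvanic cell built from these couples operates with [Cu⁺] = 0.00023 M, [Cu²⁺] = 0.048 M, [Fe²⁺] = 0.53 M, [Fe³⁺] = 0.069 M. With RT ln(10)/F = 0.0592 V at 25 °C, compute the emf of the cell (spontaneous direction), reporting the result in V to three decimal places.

+0.380 V

Fe³⁺/Fe²⁺ is the cathode (higher E°), Cu²⁺/Cu⁺ the anode: E°cell = +0.77 − (+0.20) = +0.57 V, n = 1.
Overall: Fe³⁺(aq) + Cu⁺(aq) → Fe²⁺(aq) + Cu²⁺(aq)
Q = [Fe²⁺]·[Cu²⁺] / ([Fe³⁺]·[Cu⁺]); log Q = 3.205.
E = E° − (0.0592/n) log Q = +0.57 − (0.0592/1)(3.205) = +0.380 V.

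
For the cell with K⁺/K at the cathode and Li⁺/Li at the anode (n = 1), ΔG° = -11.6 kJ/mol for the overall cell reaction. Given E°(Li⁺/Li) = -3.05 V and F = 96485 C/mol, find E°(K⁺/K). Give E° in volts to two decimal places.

E°cell = −ΔG°/(nF) = −(-11.6×10³)/((1)(96485)) = +0.120 V.
Since K⁺/K is the cathode and Li⁺/Li the anode, E°cell = E°(K⁺/K) − E°(Li⁺/Li).
So E°(K⁺/K) = E°cell + E°(Li⁺/Li) = +0.120 + (-3.05) = -2.93 V.

-2.93 V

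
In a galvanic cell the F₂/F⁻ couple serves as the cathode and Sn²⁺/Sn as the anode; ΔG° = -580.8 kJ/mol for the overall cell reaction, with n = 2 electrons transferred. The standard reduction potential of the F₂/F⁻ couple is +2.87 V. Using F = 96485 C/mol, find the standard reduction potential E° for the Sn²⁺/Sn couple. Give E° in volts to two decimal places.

E°cell = −ΔG°/(nF) = −(-580.8×10³)/((2)(96485)) = +3.010 V.
Since F₂/F⁻ is the cathode and Sn²⁺/Sn the anode, E°cell = E°(F₂/F⁻) − E°(Sn²⁺/Sn).
So E°(Sn²⁺/Sn) = E°(F₂/F⁻) − E°cell = (+2.87) − (+3.010) = -0.14 V.

-0.14 V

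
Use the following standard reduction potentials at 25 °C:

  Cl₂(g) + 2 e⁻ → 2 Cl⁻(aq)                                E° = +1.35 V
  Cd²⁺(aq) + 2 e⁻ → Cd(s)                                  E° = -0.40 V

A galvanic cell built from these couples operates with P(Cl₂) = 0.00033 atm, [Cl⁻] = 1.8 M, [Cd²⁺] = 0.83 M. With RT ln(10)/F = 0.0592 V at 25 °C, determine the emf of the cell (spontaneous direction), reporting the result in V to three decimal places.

+1.634 V

Cl₂/Cl⁻ is the cathode (higher E°), Cd²⁺/Cd the anode: E°cell = +1.35 − (-0.40) = +1.75 V, n = 2.
Overall: Cl₂(g) + Cd(s) → 2 Cl⁻(aq) + Cd²⁺(aq)
Q = [Cl⁻]^2·[Cd²⁺] / (P(Cl₂)); log Q = 3.911.
E = E° − (0.0592/n) log Q = +1.75 − (0.0592/2)(3.911) = +1.634 V.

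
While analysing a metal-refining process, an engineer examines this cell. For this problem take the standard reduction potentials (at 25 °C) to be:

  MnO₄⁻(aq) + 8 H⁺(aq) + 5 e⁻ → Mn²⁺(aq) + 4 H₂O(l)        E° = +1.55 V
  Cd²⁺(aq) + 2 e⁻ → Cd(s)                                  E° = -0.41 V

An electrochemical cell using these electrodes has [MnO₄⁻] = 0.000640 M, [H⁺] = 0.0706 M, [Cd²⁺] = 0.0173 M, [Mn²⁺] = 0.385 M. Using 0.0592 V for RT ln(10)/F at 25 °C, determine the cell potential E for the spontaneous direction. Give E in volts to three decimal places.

+1.870 V

MnO₄⁻/Mn²⁺ is the cathode (higher E°), Cd²⁺/Cd the anode: E°cell = +1.55 − (-0.41) = +1.96 V, n = 10.
Overall: 2 MnO₄⁻(aq) + 16 H⁺(aq) + 5 Cd(s) → 2 Mn²⁺(aq) + 8 H₂O(l) + 5 Cd²⁺(aq)
Q = [Mn²⁺]^2·[Cd²⁺]^5 / ([MnO₄⁻]^2·[H⁺]^16); log Q = 15.168.
E = E° − (0.0592/n) log Q = +1.96 − (0.0592/10)(15.168) = +1.870 V.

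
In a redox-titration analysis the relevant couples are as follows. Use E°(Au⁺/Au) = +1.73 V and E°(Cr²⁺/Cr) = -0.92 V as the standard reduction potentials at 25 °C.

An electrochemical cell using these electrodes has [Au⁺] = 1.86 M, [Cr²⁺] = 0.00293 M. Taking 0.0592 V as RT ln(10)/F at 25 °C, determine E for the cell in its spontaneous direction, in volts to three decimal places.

+2.741 V

Au⁺/Au is the cathode (higher E°), Cr²⁺/Cr the anode: E°cell = +1.73 − (-0.92) = +2.65 V, n = 2.
Overall: 2 Au⁺(aq) + Cr(s) → 2 Au(s) + Cr²⁺(aq)
Q = [Cr²⁺] / ([Au⁺]^2); log Q = -3.072.
E = E° − (0.0592/n) log Q = +2.65 − (0.0592/2)(-3.072) = +2.741 V.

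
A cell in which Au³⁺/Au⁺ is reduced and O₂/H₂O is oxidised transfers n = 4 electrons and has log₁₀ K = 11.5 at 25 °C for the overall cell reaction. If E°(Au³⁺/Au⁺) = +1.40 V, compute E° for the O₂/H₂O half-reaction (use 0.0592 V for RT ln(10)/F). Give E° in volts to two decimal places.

E°cell = (0.0592/n)·log K = (0.0592/4)(11.5) = +0.170 V.
Since Au³⁺/Au⁺ is the cathode and O₂/H₂O the anode, E°cell = E°(Au³⁺/Au⁺) − E°(O₂/H₂O).
So E°(O₂/H₂O) = E°(Au³⁺/Au⁺) − E°cell = (+1.40) − (+0.170) = +1.23 V.

+1.23 V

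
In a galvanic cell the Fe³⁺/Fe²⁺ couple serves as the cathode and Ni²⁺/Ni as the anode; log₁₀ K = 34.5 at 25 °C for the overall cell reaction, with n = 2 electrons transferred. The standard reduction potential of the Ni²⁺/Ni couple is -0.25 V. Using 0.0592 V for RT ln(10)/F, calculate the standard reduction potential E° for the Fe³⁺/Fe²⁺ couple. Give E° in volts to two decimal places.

E°cell = (0.0592/n)·log K = (0.0592/2)(34.5) = +1.021 V.
Since Fe³⁺/Fe²⁺ is the cathode and Ni²⁺/Ni the anode, E°cell = E°(Fe³⁺/Fe²⁺) − E°(Ni²⁺/Ni).
So E°(Fe³⁺/Fe²⁺) = E°cell + E°(Ni²⁺/Ni) = +1.021 + (-0.25) = +0.77 V.

+0.77 V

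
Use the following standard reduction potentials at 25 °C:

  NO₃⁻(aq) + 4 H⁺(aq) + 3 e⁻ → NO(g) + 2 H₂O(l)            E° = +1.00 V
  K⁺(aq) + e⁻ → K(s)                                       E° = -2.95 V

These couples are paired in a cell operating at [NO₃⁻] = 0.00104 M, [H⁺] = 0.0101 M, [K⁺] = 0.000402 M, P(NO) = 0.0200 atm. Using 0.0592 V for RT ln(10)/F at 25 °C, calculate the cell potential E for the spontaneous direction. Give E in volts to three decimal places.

+3.968 V

NO₃⁻/NO is the cathode (higher E°), K⁺/K the anode: E°cell = +1.00 − (-2.95) = +3.95 V, n = 3.
Overall: NO₃⁻(aq) + 4 H⁺(aq) + 3 K(s) → NO(g) + 2 H₂O(l) + 3 K⁺(aq)
Q = P(NO)·[K⁺]^3 / ([NO₃⁻]·[H⁺]^4); log Q = -0.921.
E = E° − (0.0592/n) log Q = +3.95 − (0.0592/3)(-0.921) = +3.968 V.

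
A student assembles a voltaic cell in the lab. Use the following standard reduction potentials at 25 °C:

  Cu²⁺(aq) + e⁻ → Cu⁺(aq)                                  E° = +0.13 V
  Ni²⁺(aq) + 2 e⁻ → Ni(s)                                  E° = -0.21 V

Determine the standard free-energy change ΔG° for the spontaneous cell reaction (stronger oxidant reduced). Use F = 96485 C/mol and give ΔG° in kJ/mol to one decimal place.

-65.6 kJ/mol

Cu²⁺/Cu⁺ (E° = +0.13 V) is the cathode; Ni²⁺/Ni (E° = -0.21 V) is the anode, so E°cell = +0.34 V.
Balancing electrons gives n = 2 (lcm of 1 and 2).
ΔG° = −nFE° = −(2)(96485)(+0.34) = -65,610 J = -65.6 kJ/mol.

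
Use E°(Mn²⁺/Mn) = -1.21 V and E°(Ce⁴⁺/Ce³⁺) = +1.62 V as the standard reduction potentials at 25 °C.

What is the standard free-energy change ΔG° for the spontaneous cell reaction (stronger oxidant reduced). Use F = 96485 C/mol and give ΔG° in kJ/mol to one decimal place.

-546.1 kJ/mol

Ce⁴⁺/Ce³⁺ (E° = +1.62 V) is the cathode; Mn²⁺/Mn (E° = -1.21 V) is the anode, so E°cell = +2.83 V.
Balancing electrons gives n = 2 (lcm of 1 and 2).
ΔG° = −nFE° = −(2)(96485)(+2.83) = -546,105 J = -546.1 kJ/mol.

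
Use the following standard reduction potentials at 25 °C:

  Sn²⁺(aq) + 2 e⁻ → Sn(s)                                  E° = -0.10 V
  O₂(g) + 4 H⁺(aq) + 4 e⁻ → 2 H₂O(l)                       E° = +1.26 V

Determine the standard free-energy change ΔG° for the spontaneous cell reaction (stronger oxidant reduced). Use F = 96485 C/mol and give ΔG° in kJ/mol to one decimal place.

-524.9 kJ/mol

O₂/H₂O (E° = +1.26 V) is the cathode; Sn²⁺/Sn (E° = -0.10 V) is the anode, so E°cell = +1.36 V.
Balancing electrons gives n = 4 (lcm of 4 and 2).
ΔG° = −nFE° = −(4)(96485)(+1.36) = -524,878 J = -524.9 kJ/mol.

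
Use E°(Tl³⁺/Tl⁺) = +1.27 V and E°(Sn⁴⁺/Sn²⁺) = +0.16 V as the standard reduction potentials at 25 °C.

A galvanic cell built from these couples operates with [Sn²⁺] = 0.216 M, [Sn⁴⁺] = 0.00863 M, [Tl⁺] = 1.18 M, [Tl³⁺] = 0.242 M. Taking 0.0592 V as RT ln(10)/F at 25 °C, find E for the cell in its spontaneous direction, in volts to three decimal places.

+1.131 V

Tl³⁺/Tl⁺ is the cathode (higher E°), Sn⁴⁺/Sn²⁺ the anode: E°cell = +1.27 − (+0.16) = +1.11 V, n = 2.
Overall: Tl³⁺(aq) + Sn²⁺(aq) → Tl⁺(aq) + Sn⁴⁺(aq)
Q = [Tl⁺]·[Sn⁴⁺] / ([Tl³⁺]·[Sn²⁺]); log Q = -0.710.
E = E° − (0.0592/n) log Q = +1.11 − (0.0592/2)(-0.710) = +1.131 V.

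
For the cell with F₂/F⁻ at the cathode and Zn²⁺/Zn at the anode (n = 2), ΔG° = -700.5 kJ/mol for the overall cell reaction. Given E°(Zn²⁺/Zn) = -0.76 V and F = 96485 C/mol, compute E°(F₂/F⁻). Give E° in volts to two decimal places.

E°cell = −ΔG°/(nF) = −(-700.5×10³)/((2)(96485)) = +3.630 V.
Since F₂/F⁻ is the cathode and Zn²⁺/Zn the anode, E°cell = E°(F₂/F⁻) − E°(Zn²⁺/Zn).
So E°(F₂/F⁻) = E°cell + E°(Zn²⁺/Zn) = +3.630 + (-0.76) = +2.87 V.

+2.87 V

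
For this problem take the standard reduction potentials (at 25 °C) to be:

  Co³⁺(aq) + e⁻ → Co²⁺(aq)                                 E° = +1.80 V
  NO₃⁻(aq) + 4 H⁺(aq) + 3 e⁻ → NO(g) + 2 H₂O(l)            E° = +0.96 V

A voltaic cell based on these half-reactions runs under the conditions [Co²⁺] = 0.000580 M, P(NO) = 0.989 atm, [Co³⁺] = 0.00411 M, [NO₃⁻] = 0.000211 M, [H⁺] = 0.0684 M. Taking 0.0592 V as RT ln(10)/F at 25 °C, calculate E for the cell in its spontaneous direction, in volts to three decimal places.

+1.055 V

Co³⁺/Co²⁺ is the cathode (higher E°), NO₃⁻/NO the anode: E°cell = +1.80 − (+0.96) = +0.84 V, n = 3.
Overall: 3 Co³⁺(aq) + NO(g) + 2 H₂O(l) → 3 Co²⁺(aq) + NO₃⁻(aq) + 4 H⁺(aq)
Q = [Co²⁺]^3·[NO₃⁻]·[H⁺]^4 / ([Co³⁺]^3·P(NO)); log Q = -10.882.
E = E° − (0.0592/n) log Q = +0.84 − (0.0592/3)(-10.882) = +1.055 V.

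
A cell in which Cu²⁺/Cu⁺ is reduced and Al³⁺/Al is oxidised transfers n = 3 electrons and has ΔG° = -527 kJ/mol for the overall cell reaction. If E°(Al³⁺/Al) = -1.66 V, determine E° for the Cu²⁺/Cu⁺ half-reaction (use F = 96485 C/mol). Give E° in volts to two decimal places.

E°cell = −ΔG°/(nF) = −(-527×10³)/((3)(96485)) = +1.821 V.
Since Cu²⁺/Cu⁺ is the cathode and Al³⁺/Al the anode, E°cell = E°(Cu²⁺/Cu⁺) − E°(Al³⁺/Al).
So E°(Cu²⁺/Cu⁺) = E°cell + E°(Al³⁺/Al) = +1.821 + (-1.66) = +0.16 V.

+0.16 V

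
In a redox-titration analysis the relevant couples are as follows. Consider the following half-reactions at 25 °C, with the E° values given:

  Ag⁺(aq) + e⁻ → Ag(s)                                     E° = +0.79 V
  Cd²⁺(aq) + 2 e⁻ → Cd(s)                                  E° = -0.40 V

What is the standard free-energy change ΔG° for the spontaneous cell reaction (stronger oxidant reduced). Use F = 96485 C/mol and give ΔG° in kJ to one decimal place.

-229.6 kJ

Ag⁺/Ag (E° = +0.79 V) is the cathode; Cd²⁺/Cd (E° = -0.40 V) is the anode, so E°cell = +1.19 V.
Balancing electrons gives n = 2 (lcm of 1 and 2).
ΔG° = −nFE° = −(2)(96485)(+1.19) = -229,634 J = -229.6 kJ.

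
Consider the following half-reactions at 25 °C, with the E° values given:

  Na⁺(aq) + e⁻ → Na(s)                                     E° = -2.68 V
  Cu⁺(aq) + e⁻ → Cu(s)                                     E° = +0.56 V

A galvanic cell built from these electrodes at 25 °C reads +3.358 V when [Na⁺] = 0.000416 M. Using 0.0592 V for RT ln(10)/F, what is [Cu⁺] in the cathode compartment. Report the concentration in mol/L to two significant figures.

Cu⁺/Cu is the cathode, Na⁺/Na the anode: E°cell = +3.24 V, n = 1.
Overall reaction: Cu⁺(aq) + Na(s) → Cu(s) + Na⁺(aq); Q = [Na⁺]^1/[Cu⁺]^1.
From E = E° − (0.0592/n) log Q: log Q = (E° − E)·n/0.0592 = (+3.24 − (+3.358))·1/0.0592 = -1.9932.
So 1·log[Cu⁺] = 1·log(0.000416) − log Q = -3.3809 − (-1.9932) = -1.3877; [Cu⁺] = 10^(-1.3877) ≈ 0.041 M.

0.041 M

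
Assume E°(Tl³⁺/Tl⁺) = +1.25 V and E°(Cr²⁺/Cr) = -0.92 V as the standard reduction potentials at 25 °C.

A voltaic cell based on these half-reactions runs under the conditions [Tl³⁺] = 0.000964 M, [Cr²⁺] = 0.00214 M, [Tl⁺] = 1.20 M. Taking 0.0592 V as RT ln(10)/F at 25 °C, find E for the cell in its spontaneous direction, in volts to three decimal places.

+2.157 V

Tl³⁺/Tl⁺ is the cathode (higher E°), Cr²⁺/Cr the anode: E°cell = +1.25 − (-0.92) = +2.17 V, n = 2.
Overall: Tl³⁺(aq) + Cr(s) → Tl⁺(aq) + Cr²⁺(aq)
Q = [Tl⁺]·[Cr²⁺] / ([Tl³⁺]); log Q = 0.426.
E = E° − (0.0592/n) log Q = +2.17 − (0.0592/2)(0.426) = +2.157 V.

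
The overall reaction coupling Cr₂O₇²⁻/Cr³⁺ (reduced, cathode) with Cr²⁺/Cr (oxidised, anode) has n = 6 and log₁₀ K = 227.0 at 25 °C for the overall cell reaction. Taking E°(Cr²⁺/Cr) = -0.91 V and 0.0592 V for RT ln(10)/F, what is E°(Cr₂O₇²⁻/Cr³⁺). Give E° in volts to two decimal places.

E°cell = (0.0592/n)·log K = (0.0592/6)(227.0) = +2.240 V.
Since Cr₂O₇²⁻/Cr³⁺ is the cathode and Cr²⁺/Cr the anode, E°cell = E°(Cr₂O₇²⁻/Cr³⁺) − E°(Cr²⁺/Cr).
So E°(Cr₂O₇²⁻/Cr³⁺) = E°cell + E°(Cr²⁺/Cr) = +2.240 + (-0.91) = +1.33 V.

+1.33 V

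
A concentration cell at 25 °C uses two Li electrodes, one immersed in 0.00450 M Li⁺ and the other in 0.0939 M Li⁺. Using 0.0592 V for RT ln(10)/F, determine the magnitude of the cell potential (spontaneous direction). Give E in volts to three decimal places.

+0.078 V

For a concentration cell E°cell = 0. The 0.0939 M side is the cathode (reduction is favoured where [Li⁺] is higher).
With n = 1, E = −(0.0592/1) log([Li⁺]ₐₙ/[Li⁺]꜀ₐₜ) = −(0.0592/1) log(0.0045/0.0939) = −(0.0592/1)(-1.319) = +0.078 V.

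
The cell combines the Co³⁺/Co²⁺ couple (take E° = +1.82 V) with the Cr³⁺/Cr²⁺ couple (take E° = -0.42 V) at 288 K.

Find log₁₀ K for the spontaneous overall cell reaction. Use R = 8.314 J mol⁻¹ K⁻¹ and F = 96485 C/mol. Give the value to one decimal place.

39.2

Cathode: Co³⁺/Co²⁺; anode: Cr³⁺/Cr²⁺. E°cell = (+1.82) − (-0.42) = +2.24 V, with n = 1.
ΔG° = −nFE° = −RT ln K, so ln K = nFE°/(RT) = (1)(96485)(+2.24) / ((8.314)(288)) = 90.262.
log₁₀ K = 90.262 / ln 10 = 39.2.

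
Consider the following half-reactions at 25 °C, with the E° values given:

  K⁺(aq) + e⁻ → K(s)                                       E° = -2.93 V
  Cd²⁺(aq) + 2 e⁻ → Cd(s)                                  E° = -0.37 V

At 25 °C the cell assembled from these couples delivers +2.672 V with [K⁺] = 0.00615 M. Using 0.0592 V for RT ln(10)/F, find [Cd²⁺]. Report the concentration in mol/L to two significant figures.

Cd²⁺/Cd is the cathode, K⁺/K the anode: E°cell = +2.56 V, n = 2.
Overall reaction: Cd²⁺(aq) + 2 K(s) → Cd(s) + 2 K⁺(aq); Q = [K⁺]^2/[Cd²⁺]^1.
From E = E° − (0.0592/n) log Q: log Q = (E° − E)·n/0.0592 = (+2.56 − (+2.672))·2/0.0592 = -3.7838.
So 1·log[Cd²⁺] = 2·log(0.00615) − log Q = -4.4222 − (-3.7838) = -0.6384; [Cd²⁺] = 10^(-0.6384) ≈ 0.23 M.

0.23 M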